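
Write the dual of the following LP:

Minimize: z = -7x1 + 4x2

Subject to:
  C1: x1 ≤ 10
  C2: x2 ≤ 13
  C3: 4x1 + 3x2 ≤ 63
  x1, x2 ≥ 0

Primal min cᵀx s.t. Ax ≤ b, x ≥ 0  →  Dual max −bᵀy s.t. Aᵀy ≥ −c, y ≥ 0.

Maximize: z = -10y1 - 13y2 - 63y3

Subject to:
  y1 + 4y3 ≥ 7
  y2 + 3y3 ≥ -4
  y1, y2, y3 ≥ 0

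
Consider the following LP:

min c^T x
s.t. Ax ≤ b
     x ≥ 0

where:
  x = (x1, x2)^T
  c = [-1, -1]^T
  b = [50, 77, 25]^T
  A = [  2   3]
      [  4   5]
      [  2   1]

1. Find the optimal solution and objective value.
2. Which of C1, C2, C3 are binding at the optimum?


1. x1 = 8, x2 = 9, z = -17
2. C2, C3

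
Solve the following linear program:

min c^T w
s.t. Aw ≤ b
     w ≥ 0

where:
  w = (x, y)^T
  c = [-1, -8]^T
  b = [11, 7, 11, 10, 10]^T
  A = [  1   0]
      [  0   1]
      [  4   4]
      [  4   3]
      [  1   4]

Evaluate the objective at each vertex of the feasible region:
  z(0, 0) = 0
  z(2.5, 0) = -2.5
  z(1.75, 1) = -9.75
  z(0.3333, 2.417) = -19.67
  z(0, 2.5) = -20  ←
The minimum is at x = 0, y = 2.5.

x = 0, y = 2.5, z = -20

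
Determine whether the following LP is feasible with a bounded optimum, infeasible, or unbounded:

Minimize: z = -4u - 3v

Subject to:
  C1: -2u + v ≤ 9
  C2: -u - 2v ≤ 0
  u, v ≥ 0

Unbounded (objective can decrease without bound)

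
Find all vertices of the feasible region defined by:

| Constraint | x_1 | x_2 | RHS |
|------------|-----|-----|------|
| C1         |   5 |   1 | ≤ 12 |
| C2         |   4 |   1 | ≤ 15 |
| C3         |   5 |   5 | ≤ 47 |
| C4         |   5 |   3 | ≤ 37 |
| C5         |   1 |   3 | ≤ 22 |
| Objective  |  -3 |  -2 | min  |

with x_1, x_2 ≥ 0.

(0, 0), (2.4, 0), (1, 7), (0, 7.333)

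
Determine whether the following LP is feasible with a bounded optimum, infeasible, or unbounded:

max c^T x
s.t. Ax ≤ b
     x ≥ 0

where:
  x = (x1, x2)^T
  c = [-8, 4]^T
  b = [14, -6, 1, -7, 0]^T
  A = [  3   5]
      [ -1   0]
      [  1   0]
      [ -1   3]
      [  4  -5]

Infeasible (no feasible solution exists)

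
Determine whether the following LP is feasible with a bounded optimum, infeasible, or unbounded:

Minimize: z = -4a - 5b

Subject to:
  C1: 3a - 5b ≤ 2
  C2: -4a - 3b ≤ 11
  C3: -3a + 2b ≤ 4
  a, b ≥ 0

Unbounded (objective can decrease without bound)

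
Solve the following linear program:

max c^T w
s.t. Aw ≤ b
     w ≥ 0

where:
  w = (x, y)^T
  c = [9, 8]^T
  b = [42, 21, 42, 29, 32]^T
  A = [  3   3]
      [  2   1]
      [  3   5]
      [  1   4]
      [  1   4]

Evaluate the objective at each vertex of the feasible region:
  z(0, 0) = 0
  z(10.5, 0) = 94.5
  z(9, 3) = 105  ←
  z(3.286, 6.429) = 81
  z(0, 7.25) = 58
The maximum is at x = 9, y = 3.

x = 9, y = 3, z = 105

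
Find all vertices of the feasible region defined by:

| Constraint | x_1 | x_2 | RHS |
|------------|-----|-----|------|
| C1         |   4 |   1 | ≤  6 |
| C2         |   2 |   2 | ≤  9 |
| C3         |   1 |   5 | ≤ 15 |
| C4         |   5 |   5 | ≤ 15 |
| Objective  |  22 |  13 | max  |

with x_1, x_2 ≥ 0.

(0, 0), (1.5, 0), (1, 2), (0, 3)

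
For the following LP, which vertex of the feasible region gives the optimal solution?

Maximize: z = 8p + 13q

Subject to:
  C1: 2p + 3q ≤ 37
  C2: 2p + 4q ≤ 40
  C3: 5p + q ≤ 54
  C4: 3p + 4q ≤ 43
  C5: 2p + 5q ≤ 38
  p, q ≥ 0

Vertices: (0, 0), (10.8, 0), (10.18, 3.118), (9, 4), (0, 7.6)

Evaluate the objective at each vertex of the feasible region:
  z(0, 0) = 0
  z(10.8, 0) = 86.4
  z(10.18, 3.118) = 121.9
  z(9, 4) = 124  ←
  z(0, 7.6) = 98.8
The maximum is at p = 9, q = 4.

(9, 4)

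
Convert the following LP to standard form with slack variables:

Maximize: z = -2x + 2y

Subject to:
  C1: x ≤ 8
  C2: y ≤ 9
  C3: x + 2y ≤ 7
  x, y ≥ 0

max z = -2x + 2y

s.t.
  x + s1 = 8
  y + s2 = 9
  x + 2y + s3 = 7
  x, y, s1, s2, s3 ≥ 0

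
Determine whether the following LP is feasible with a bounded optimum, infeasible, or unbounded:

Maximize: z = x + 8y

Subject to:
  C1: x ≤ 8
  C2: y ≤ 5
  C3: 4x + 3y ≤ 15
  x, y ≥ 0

Feasible with a bounded optimal solution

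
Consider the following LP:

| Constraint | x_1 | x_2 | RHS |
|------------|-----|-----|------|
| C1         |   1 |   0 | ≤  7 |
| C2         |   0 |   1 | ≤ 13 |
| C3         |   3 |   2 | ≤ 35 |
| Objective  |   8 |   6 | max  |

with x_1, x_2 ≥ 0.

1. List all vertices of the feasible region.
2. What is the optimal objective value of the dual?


1. (0, 0), (7, 0), (7, 7), (3, 13), (0, 13)
2. 102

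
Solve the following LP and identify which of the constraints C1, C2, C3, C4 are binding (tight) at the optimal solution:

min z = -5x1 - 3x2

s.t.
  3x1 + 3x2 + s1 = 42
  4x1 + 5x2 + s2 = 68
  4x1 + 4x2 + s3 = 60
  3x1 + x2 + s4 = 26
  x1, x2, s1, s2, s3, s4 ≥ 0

At x1 = 6, x2 = 8, compute slack b - a·x for each constraint:
  C1: 42 − 42 = 0  (binding)
  C2: 68 − 64 = 4  (slack)
  C3: 60 − 56 = 4  (slack)
  C4: 26 − 26 = 0  (binding)

Optimal: x1 = 6, x2 = 8
Binding: C1, C4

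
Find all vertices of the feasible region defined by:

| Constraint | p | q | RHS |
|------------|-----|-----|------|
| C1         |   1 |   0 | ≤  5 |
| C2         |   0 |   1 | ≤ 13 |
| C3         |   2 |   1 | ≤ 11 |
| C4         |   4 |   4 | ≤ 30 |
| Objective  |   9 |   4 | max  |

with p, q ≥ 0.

(0, 0), (5, 0), (5, 1), (3.5, 4), (0, 7.5)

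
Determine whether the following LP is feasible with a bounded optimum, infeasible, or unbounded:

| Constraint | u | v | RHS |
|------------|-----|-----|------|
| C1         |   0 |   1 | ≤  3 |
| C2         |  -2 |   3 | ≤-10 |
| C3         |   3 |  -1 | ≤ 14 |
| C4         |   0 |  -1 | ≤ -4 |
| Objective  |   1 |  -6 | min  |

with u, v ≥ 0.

Infeasible (no feasible solution exists)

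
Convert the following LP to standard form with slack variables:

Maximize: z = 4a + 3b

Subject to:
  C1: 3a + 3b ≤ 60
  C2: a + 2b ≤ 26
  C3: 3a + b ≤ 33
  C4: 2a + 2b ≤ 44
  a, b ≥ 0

max z = 4a + 3b

s.t.
  3a + 3b + s1 = 60
  a + 2b + s2 = 26
  3a + b + s3 = 33
  2a + 2b + s4 = 44
  a, b, s1, s2, s3, s4 ≥ 0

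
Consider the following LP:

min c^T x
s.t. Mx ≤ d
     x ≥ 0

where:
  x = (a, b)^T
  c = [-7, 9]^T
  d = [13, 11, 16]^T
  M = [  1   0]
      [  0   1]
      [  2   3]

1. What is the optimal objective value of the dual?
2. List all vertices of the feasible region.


1. -56
2. (0, 0), (8, 0), (0, 5.333)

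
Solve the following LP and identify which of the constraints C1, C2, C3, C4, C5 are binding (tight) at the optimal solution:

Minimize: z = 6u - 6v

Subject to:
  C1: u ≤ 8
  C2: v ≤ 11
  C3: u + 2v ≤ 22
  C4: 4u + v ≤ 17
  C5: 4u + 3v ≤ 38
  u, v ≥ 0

At u = 0, v = 11, compute slack b - a·x for each constraint:
  C1: 8 − 0 = 8  (slack)
  C2: 11 − 11 = 0  (binding)
  C3: 22 − 22 = 0  (binding)
  C4: 17 − 11 = 6  (slack)
  C5: 38 − 33 = 5  (slack)

Optimal: u = 0, v = 11
Binding: C2, C3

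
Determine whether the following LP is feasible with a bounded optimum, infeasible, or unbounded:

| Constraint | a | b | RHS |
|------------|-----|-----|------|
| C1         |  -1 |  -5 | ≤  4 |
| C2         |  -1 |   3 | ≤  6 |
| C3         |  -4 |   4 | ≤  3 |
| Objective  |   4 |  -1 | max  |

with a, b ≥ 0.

Unbounded (objective can increase without bound)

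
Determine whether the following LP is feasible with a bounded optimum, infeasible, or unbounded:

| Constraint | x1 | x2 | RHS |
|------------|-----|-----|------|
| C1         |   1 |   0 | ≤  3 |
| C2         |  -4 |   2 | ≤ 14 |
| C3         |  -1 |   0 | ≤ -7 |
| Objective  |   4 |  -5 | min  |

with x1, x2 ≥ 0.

Infeasible (no feasible solution exists)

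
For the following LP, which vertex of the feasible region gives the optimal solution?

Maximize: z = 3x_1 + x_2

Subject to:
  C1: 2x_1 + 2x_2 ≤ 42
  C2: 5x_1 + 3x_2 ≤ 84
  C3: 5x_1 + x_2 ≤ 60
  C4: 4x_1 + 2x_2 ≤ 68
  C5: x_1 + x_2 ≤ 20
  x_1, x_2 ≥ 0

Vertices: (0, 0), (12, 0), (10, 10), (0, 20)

Evaluate the objective at each vertex of the feasible region:
  z(0, 0) = 0
  z(12, 0) = 36
  z(10, 10) = 40  ←
  z(0, 20) = 20
The maximum is at x_1 = 10, x_2 = 10.

(10, 10)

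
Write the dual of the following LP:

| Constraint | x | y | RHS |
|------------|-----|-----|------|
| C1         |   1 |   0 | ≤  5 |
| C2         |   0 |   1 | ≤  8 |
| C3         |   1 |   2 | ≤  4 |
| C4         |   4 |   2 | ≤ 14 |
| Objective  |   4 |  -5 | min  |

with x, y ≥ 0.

Primal min cᵀx s.t. Ax ≤ b, x ≥ 0  →  Dual max −bᵀy s.t. Aᵀy ≥ −c, y ≥ 0.

Maximize: z = -5y1 - 8y2 - 4y3 - 14y4

Subject to:
  y1 + y3 + 4y4 ≥ -4
  y2 + 2y3 + 2y4 ≥ 5
  y1, y2, y3, y4 ≥ 0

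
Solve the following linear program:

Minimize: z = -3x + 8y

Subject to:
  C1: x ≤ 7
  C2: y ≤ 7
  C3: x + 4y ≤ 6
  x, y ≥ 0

Evaluate the objective at each vertex of the feasible region:
  z(0, 0) = 0
  z(6, 0) = -18  ←
  z(0, 1.5) = 12
The minimum is at x = 6, y = 0.

x = 6, y = 0, z = -18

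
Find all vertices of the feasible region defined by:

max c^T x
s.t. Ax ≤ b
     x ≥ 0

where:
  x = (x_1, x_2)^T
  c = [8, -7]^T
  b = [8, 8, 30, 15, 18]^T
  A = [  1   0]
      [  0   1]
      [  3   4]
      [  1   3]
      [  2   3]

(0, 0), (8, 0), (8, 0.6667), (3, 4), (0, 5)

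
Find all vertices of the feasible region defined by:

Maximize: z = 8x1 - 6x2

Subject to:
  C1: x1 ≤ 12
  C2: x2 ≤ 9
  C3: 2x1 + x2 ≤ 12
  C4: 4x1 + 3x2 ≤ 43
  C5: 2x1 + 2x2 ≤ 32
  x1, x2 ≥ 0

(0, 0), (6, 0), (1.5, 9), (0, 9)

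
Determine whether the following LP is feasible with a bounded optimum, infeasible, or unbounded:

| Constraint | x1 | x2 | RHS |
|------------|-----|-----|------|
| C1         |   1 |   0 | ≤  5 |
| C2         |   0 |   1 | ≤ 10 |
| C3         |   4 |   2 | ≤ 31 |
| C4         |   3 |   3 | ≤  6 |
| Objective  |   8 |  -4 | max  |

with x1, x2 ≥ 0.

Feasible with a bounded optimal solution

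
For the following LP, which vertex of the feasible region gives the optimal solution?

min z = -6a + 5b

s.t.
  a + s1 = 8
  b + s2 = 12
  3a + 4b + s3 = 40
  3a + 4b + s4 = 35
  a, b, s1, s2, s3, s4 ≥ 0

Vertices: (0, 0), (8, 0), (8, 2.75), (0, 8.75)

Evaluate the objective at each vertex of the feasible region:
  z(0, 0) = 0
  z(8, 0) = -48  ←
  z(8, 2.75) = -34.25
  z(0, 8.75) = 43.75
The minimum is at a = 8, b = 0.

(8, 0)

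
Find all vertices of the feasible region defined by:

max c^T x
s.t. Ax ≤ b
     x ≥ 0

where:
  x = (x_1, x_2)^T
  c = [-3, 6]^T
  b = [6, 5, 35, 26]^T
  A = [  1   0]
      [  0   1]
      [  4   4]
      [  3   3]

(0, 0), (6, 0), (6, 2.667), (3.667, 5), (0, 5)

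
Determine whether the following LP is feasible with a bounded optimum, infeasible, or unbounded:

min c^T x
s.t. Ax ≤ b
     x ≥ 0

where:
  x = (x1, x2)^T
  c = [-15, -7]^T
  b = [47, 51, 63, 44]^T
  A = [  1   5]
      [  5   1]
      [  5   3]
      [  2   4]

Feasible with a bounded optimal solution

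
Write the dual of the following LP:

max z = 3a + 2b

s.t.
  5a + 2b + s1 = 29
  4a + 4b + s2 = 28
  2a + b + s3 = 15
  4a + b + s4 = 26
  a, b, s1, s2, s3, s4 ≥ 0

Primal max cᵀx s.t. Ax ≤ b, x ≥ 0  →  Dual min bᵀy s.t. Aᵀy ≥ c, y ≥ 0.

Minimize: z = 29y1 + 28y2 + 15y3 + 26y4

Subject to:
  5y1 + 4y2 + 2y3 + 4y4 ≥ 3
  2y1 + 4y2 + y3 + y4 ≥ 2
  y1, y2, y3, y4 ≥ 0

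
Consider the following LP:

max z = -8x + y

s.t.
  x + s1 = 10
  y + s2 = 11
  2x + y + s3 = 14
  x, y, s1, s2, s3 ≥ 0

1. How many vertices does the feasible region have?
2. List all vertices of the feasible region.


1. 4
2. (0, 0), (7, 0), (1.5, 11), (0, 11)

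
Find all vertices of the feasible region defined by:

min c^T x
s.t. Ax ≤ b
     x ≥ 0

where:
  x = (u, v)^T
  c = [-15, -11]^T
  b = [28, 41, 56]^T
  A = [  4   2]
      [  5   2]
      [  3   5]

(0, 0), (7, 0), (2, 10), (0, 11.2)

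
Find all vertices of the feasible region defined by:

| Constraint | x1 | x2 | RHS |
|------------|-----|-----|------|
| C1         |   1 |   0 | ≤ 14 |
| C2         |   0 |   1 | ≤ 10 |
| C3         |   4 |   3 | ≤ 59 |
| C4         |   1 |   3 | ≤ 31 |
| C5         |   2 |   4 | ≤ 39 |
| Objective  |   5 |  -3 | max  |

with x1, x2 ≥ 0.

(0, 0), (14, 0), (14, 1), (11.9, 3.8), (0, 9.75)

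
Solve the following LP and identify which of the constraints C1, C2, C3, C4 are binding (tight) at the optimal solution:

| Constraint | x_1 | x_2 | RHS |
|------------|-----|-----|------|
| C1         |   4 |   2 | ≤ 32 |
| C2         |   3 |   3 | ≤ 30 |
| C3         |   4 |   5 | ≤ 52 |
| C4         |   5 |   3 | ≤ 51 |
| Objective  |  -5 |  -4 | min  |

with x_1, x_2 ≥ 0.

At x_1 = 6, x_2 = 4, compute slack b - a·x for each constraint:
  C1: 32 − 32 = 0  (binding)
  C2: 30 − 30 = 0  (binding)
  C3: 52 − 44 = 8  (slack)
  C4: 51 − 42 = 9  (slack)

Optimal: x_1 = 6, x_2 = 4
Binding: C1, C2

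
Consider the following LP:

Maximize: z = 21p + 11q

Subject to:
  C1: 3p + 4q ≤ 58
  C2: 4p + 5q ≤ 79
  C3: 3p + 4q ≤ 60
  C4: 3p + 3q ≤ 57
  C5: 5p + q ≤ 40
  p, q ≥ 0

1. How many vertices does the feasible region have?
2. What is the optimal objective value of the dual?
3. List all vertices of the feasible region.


1. 4
2. 236
3. (0, 0), (8, 0), (6, 10), (0, 14.5)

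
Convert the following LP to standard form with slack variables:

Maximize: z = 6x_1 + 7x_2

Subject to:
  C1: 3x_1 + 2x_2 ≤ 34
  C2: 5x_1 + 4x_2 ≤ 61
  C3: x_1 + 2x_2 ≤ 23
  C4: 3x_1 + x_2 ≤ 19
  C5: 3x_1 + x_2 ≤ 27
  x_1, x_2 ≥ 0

max z = 6x_1 + 7x_2

s.t.
  3x_1 + 2x_2 + s1 = 34
  5x_1 + 4x_2 + s2 = 61
  x_1 + 2x_2 + s3 = 23
  3x_1 + x_2 + s4 = 19
  3x_1 + x_2 + s5 = 27
  x_1, x_2, s1, s2, s3, s4, s5 ≥ 0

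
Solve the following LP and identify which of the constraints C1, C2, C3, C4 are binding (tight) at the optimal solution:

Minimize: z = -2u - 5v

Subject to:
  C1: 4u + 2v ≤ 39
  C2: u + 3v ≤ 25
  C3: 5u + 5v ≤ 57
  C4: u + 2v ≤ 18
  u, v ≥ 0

At u = 4, v = 7, compute slack b - a·x for each constraint:
  C1: 39 − 30 = 9  (slack)
  C2: 25 − 25 = 0  (binding)
  C3: 57 − 55 = 2  (slack)
  C4: 18 − 18 = 0  (binding)

Optimal: u = 4, v = 7
Binding: C2, C4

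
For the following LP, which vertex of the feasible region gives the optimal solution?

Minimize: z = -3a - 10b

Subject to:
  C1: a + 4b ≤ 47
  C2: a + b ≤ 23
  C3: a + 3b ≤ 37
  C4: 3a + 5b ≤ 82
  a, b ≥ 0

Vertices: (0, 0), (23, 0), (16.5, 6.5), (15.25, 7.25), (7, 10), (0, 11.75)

Evaluate the objective at each vertex of the feasible region:
  z(0, 0) = 0
  z(23, 0) = -69
  z(16.5, 6.5) = -114.5
  z(15.25, 7.25) = -118.2
  z(7, 10) = -121  ←
  z(0, 11.75) = -117.5
The minimum is at a = 7, b = 10.

(7, 10)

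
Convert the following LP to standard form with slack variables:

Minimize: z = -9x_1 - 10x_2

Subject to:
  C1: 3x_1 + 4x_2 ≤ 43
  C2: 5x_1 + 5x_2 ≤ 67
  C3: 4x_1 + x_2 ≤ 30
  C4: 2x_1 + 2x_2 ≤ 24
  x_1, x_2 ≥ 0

min z = -9x_1 - 10x_2

s.t.
  3x_1 + 4x_2 + s1 = 43
  5x_1 + 5x_2 + s2 = 67
  4x_1 + x_2 + s3 = 30
  2x_1 + 2x_2 + s4 = 24
  x_1, x_2, s1, s2, s3, s4 ≥ 0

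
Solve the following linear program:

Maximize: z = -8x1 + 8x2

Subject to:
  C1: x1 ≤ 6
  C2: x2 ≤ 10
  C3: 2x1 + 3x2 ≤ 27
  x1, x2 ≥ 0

Evaluate the objective at each vertex of the feasible region:
  z(0, 0) = 0
  z(6, 0) = -48
  z(6, 5) = -8
  z(0, 9) = 72  ←
The maximum is at x1 = 0, x2 = 9.

x1 = 0, x2 = 9, z = 72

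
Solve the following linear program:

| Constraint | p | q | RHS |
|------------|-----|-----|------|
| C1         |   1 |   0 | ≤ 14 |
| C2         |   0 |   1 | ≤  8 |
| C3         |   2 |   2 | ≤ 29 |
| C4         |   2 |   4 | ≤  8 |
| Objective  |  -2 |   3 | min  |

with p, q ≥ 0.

Evaluate the objective at each vertex of the feasible region:
  z(0, 0) = 0
  z(4, 0) = -8  ←
  z(0, 2) = 6
The minimum is at p = 4, q = 0.

p = 4, q = 0, z = -8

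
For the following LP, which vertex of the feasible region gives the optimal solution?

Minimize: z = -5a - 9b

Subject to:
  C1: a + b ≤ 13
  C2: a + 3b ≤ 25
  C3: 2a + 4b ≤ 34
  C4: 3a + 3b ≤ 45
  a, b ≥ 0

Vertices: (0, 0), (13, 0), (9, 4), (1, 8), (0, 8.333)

Evaluate the objective at each vertex of the feasible region:
  z(0, 0) = 0
  z(13, 0) = -65
  z(9, 4) = -81  ←
  z(1, 8) = -77
  z(0, 8.333) = -75
The minimum is at a = 9, b = 4.

(9, 4)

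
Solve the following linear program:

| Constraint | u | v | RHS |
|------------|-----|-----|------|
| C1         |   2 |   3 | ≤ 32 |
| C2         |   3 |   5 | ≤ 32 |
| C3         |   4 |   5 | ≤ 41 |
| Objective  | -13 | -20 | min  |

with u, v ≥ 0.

Evaluate the objective at each vertex of the feasible region:
  z(0, 0) = 0
  z(10.25, 0) = -133.2
  z(9, 1) = -137  ←
  z(0, 6.4) = -128
The minimum is at u = 9, v = 1.

u = 9, v = 1, z = -137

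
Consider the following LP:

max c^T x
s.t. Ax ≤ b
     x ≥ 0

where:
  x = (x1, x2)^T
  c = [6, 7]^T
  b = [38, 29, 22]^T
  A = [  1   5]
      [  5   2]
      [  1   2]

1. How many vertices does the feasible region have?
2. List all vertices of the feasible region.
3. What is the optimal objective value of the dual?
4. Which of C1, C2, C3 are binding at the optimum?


1. 4
2. (0, 0), (5.8, 0), (3, 7), (0, 7.6)
3. 67
4. C1, C2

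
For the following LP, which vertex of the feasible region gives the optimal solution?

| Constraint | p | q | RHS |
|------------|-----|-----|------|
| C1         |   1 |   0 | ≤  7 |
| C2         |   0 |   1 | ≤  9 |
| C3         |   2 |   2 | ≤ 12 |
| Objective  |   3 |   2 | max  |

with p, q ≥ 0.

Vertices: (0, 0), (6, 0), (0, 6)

Evaluate the objective at each vertex of the feasible region:
  z(0, 0) = 0
  z(6, 0) = 18  ←
  z(0, 6) = 12
The maximum is at p = 6, q = 0.

(6, 0)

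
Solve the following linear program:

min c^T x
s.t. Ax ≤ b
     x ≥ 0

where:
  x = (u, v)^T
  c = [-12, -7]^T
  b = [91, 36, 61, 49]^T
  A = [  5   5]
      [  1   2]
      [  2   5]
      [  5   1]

Evaluate the objective at each vertex of the feasible region:
  z(0, 0) = 0
  z(9.8, 0) = -117.6
  z(8, 9) = -159  ←
  z(0, 12.2) = -85.4
The minimum is at u = 8, v = 9.

u = 8, v = 9, z = -159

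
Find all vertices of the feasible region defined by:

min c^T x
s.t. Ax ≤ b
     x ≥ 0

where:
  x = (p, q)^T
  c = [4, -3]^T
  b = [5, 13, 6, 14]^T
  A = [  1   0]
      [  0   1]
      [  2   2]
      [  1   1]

(0, 0), (3, 0), (0, 3)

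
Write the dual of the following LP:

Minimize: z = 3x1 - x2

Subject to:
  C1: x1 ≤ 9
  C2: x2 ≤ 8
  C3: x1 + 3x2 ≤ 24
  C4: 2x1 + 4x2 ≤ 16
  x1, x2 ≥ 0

Primal min cᵀx s.t. Ax ≤ b, x ≥ 0  →  Dual max −bᵀy s.t. Aᵀy ≥ −c, y ≥ 0.

Maximize: z = -9y1 - 8y2 - 24y3 - 16y4

Subject to:
  y1 + y3 + 2y4 ≥ -3
  y2 + 3y3 + 4y4 ≥ 1
  y1, y2, y3, y4 ≥ 0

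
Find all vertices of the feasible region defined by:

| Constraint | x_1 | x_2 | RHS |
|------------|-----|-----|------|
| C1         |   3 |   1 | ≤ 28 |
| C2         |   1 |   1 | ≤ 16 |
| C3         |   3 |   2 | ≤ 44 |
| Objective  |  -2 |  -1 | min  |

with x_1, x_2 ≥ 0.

(0, 0), (9.333, 0), (6, 10), (0, 16)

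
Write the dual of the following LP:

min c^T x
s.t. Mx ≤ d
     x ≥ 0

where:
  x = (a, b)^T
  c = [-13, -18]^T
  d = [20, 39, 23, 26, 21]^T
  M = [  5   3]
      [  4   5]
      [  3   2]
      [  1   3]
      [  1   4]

Primal min cᵀx s.t. Ax ≤ b, x ≥ 0  →  Dual max −bᵀy s.t. Aᵀy ≥ −c, y ≥ 0.

Maximize: z = -20y1 - 39y2 - 23y3 - 26y4 - 21y5

Subject to:
  5y1 + 4y2 + 3y3 + y4 + y5 ≥ 13
  3y1 + 5y2 + 2y3 + 3y4 + 4y5 ≥ 18
  y1, y2, y3, y4, y5 ≥ 0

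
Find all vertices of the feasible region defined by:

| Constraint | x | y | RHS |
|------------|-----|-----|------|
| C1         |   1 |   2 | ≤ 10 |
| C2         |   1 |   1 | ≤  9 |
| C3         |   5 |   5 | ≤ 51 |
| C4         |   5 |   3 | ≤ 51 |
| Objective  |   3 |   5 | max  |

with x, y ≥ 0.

(0, 0), (9, 0), (8, 1), (0, 5)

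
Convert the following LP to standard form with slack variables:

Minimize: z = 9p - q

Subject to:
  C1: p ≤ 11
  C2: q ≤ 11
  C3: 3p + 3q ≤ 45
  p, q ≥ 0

min z = 9p - q

s.t.
  p + s1 = 11
  q + s2 = 11
  3p + 3q + s3 = 45
  p, q, s1, s2, s3 ≥ 0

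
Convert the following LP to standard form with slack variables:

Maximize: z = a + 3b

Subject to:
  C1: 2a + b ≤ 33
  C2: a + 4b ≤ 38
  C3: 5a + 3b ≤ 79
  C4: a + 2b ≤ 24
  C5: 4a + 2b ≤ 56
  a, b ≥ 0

max z = a + 3b

s.t.
  2a + b + s1 = 33
  a + 4b + s2 = 38
  5a + 3b + s3 = 79
  a + 2b + s4 = 24
  4a + 2b + s5 = 56
  a, b, s1, s2, s3, s4, s5 ≥ 0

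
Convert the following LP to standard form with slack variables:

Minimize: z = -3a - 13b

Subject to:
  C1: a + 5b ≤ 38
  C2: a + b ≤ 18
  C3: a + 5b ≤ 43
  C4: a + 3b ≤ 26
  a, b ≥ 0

min z = -3a - 13b

s.t.
  a + 5b + s1 = 38
  a + b + s2 = 18
  a + 5b + s3 = 43
  a + 3b + s4 = 26
  a, b, s1, s2, s3, s4 ≥ 0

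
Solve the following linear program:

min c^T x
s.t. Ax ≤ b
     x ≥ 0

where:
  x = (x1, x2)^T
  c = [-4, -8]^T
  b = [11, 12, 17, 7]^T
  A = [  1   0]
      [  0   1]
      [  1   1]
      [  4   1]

Evaluate the objective at each vertex of the feasible region:
  z(0, 0) = 0
  z(1.75, 0) = -7
  z(0, 7) = -56  ←
The minimum is at x1 = 0, x2 = 7.

x1 = 0, x2 = 7, z = -56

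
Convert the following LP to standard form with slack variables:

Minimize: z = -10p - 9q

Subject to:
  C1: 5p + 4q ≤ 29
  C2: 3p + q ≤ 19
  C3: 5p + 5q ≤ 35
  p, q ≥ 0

min z = -10p - 9q

s.t.
  5p + 4q + s1 = 29
  3p + q + s2 = 19
  5p + 5q + s3 = 35
  p, q, s1, s2, s3 ≥ 0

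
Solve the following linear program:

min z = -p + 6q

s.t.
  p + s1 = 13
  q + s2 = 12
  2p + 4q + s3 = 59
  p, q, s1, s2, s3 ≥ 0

Evaluate the objective at each vertex of the feasible region:
  z(0, 0) = 0
  z(13, 0) = -13  ←
  z(13, 8.25) = 36.5
  z(5.5, 12) = 66.5
  z(0, 12) = 72
The minimum is at p = 13, q = 0.

p = 13, q = 0, z = -13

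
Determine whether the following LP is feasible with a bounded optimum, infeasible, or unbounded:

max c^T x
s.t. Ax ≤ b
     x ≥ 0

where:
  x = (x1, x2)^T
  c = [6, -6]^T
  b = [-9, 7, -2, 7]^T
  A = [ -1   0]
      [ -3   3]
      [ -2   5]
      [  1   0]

Infeasible (no feasible solution exists)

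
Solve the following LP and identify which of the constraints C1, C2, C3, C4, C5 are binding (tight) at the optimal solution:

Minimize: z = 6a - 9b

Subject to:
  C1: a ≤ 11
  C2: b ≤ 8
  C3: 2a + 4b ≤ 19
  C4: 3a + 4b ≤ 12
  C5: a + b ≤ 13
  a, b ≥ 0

At a = 0, b = 3, compute slack b - a·x for each constraint:
  C1: 11 − 0 = 11  (slack)
  C2: 8 − 3 = 5  (slack)
  C3: 19 − 12 = 7  (slack)
  C4: 12 − 12 = 0  (binding)
  C5: 13 − 3 = 10  (slack)

Optimal: a = 0, b = 3
Binding: C4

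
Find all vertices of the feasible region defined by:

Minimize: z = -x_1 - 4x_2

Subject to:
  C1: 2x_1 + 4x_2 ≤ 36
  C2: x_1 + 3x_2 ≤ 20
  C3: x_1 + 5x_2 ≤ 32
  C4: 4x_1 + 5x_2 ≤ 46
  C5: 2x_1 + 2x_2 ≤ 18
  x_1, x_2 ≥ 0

(0, 0), (9, 0), (3.5, 5.5), (2, 6), (0, 6.4)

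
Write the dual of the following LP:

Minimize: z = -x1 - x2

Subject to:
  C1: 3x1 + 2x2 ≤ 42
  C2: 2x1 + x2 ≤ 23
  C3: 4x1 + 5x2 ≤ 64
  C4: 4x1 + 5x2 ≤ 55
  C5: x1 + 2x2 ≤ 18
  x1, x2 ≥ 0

Primal min cᵀx s.t. Ax ≤ b, x ≥ 0  →  Dual max −bᵀy s.t. Aᵀy ≥ −c, y ≥ 0.

Maximize: z = -42y1 - 23y2 - 64y3 - 55y4 - 18y5

Subject to:
  3y1 + 2y2 + 4y3 + 4y4 + y5 ≥ 1
  2y1 + y2 + 5y3 + 5y4 + 2y5 ≥ 1
  y1, y2, y3, y4, y5 ≥ 0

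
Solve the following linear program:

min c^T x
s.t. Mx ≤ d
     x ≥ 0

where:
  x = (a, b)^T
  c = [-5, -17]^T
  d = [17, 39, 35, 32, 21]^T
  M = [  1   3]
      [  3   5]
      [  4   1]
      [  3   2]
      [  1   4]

Evaluate the objective at each vertex of the feasible region:
  z(0, 0) = 0
  z(8.75, 0) = -43.75
  z(8, 3) = -91
  z(5, 4) = -93  ←
  z(0, 5.25) = -89.25
The minimum is at a = 5, b = 4.

a = 5, b = 4, z = -93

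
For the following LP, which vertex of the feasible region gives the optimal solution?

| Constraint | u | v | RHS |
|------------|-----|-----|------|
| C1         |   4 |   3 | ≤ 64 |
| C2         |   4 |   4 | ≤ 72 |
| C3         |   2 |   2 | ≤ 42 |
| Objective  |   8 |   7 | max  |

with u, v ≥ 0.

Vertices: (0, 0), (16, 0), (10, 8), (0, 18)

Evaluate the objective at each vertex of the feasible region:
  z(0, 0) = 0
  z(16, 0) = 128
  z(10, 8) = 136  ←
  z(0, 18) = 126
The maximum is at u = 10, v = 8.

(10, 8)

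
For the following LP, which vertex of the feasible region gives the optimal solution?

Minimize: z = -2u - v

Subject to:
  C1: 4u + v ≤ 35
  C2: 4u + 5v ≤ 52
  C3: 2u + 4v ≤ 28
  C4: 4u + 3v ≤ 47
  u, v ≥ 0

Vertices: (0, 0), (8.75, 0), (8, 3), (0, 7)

Evaluate the objective at each vertex of the feasible region:
  z(0, 0) = 0
  z(8.75, 0) = -17.5
  z(8, 3) = -19  ←
  z(0, 7) = -7
The minimum is at u = 8, v = 3.

(8, 3)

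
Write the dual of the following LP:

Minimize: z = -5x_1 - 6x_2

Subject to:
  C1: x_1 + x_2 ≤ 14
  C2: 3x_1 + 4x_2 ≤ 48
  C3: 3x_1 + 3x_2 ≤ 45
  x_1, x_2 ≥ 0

Primal min cᵀx s.t. Ax ≤ b, x ≥ 0  →  Dual max −bᵀy s.t. Aᵀy ≥ −c, y ≥ 0.

Maximize: z = -14y1 - 48y2 - 45y3

Subject to:
  y1 + 3y2 + 3y3 ≥ 5
  y1 + 4y2 + 3y3 ≥ 6
  y1, y2, y3 ≥ 0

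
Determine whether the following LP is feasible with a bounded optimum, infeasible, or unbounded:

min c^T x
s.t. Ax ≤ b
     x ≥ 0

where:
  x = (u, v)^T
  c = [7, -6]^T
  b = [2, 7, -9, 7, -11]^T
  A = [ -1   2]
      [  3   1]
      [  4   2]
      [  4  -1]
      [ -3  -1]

Infeasible (no feasible solution exists)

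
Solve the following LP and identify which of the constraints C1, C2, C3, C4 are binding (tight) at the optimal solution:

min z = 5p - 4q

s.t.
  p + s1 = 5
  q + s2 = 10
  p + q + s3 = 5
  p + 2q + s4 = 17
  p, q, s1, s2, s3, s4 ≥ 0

At p = 0, q = 5, compute slack b - a·x for each constraint:
  C1: 5 − 0 = 5  (slack)
  C2: 10 − 5 = 5  (slack)
  C3: 5 − 5 = 0  (binding)
  C4: 17 − 10 = 7  (slack)

Optimal: p = 0, q = 5
Binding: C3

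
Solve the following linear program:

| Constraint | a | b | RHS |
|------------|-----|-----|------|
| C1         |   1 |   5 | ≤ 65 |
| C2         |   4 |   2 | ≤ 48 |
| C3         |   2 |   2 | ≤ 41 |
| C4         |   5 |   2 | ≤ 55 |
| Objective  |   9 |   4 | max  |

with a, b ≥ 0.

Evaluate the objective at each vertex of the feasible region:
  z(0, 0) = 0
  z(11, 0) = 99
  z(7, 10) = 103  ←
  z(6.111, 11.78) = 102.1
  z(0, 13) = 52
The maximum is at a = 7, b = 10.

a = 7, b = 10, z = 103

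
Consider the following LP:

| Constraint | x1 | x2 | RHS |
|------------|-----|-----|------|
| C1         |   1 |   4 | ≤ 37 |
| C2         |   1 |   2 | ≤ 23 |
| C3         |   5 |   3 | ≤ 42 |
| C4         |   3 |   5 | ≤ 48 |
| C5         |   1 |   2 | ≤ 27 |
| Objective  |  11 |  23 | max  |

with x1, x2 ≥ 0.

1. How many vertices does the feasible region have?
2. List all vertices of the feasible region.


1. 5
2. (0, 0), (8.4, 0), (4.125, 7.125), (1, 9), (0, 9.25)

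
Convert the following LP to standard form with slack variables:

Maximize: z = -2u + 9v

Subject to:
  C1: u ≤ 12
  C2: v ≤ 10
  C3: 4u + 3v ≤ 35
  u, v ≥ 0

max z = -2u + 9v

s.t.
  u + s1 = 12
  v + s2 = 10
  4u + 3v + s3 = 35
  u, v, s1, s2, s3 ≥ 0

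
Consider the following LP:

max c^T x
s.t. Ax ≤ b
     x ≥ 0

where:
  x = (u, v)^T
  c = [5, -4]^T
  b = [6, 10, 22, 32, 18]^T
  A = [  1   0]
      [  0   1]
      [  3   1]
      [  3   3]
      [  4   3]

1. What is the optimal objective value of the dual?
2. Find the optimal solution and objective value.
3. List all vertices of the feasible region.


1. 22.5
2. u = 4.5, v = 0, z = 22.5
3. (0, 0), (4.5, 0), (0, 6)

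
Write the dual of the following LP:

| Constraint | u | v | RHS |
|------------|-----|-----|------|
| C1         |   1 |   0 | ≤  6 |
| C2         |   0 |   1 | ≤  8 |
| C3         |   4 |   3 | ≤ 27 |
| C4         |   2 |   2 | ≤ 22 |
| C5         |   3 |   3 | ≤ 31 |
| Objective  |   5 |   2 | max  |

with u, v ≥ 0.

Primal max cᵀx s.t. Ax ≤ b, x ≥ 0  →  Dual min bᵀy s.t. Aᵀy ≥ c, y ≥ 0.

Minimize: z = 6y1 + 8y2 + 27y3 + 22y4 + 31y5

Subject to:
  y1 + 4y3 + 2y4 + 3y5 ≥ 5
  y2 + 3y3 + 2y4 + 3y5 ≥ 2
  y1, y2, y3, y4, y5 ≥ 0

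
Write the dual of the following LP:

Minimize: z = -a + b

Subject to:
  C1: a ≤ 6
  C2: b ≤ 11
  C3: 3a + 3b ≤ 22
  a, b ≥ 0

Primal min cᵀx s.t. Ax ≤ b, x ≥ 0  →  Dual max −bᵀy s.t. Aᵀy ≥ −c, y ≥ 0.

Maximize: z = -6y1 - 11y2 - 22y3

Subject to:
  y1 + 3y3 ≥ 1
  y2 + 3y3 ≥ -1
  y1, y2, y3 ≥ 0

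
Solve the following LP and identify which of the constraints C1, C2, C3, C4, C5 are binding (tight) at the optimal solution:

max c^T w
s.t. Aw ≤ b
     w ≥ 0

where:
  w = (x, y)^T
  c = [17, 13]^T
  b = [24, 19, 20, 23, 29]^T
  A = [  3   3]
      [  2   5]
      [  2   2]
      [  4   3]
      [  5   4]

At x = 5, y = 1, compute slack b - a·x for each constraint:
  C1: 24 − 18 = 6  (slack)
  C2: 19 − 15 = 4  (slack)
  C3: 20 − 12 = 8  (slack)
  C4: 23 − 23 = 0  (binding)
  C5: 29 − 29 = 0  (binding)

Optimal: x = 5, y = 1
Binding: C4, C5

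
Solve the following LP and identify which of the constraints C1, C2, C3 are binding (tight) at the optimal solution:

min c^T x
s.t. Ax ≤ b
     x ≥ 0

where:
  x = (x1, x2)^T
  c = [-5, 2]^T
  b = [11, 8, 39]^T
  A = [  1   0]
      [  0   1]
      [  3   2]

At x1 = 11, x2 = 0, compute slack b - a·x for each constraint:
  C1: 11 − 11 = 0  (binding)
  C2: 8 − 0 = 8  (slack)
  C3: 39 − 33 = 6  (slack)

Optimal: x1 = 11, x2 = 0
Binding: C1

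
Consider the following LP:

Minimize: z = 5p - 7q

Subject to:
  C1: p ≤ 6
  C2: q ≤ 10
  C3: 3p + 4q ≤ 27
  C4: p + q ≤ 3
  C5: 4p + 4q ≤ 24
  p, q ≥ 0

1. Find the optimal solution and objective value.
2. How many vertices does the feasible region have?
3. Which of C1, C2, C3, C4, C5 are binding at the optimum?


1. p = 0, q = 3, z = -21
2. 3
3. C4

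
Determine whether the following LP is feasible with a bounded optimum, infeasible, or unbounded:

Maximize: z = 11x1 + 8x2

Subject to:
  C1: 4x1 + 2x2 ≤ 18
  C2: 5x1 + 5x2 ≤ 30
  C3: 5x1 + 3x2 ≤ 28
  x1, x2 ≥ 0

Feasible with a bounded optimal solution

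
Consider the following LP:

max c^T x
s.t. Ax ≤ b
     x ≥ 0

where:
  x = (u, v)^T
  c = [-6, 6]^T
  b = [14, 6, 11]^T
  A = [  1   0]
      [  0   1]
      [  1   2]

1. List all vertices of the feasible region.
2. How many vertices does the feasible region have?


1. (0, 0), (11, 0), (0, 5.5)
2. 3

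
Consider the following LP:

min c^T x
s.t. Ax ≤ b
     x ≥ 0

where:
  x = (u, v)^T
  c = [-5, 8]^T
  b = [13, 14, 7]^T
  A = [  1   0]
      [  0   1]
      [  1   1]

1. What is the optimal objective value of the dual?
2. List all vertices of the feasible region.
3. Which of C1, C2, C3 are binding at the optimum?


1. -35
2. (0, 0), (7, 0), (0, 7)
3. C3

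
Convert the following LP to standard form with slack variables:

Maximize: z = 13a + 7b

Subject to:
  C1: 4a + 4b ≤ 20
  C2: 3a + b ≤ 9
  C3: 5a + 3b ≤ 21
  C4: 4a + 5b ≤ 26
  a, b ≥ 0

max z = 13a + 7b

s.t.
  4a + 4b + s1 = 20
  3a + b + s2 = 9
  5a + 3b + s3 = 21
  4a + 5b + s4 = 26
  a, b, s1, s2, s3, s4 ≥ 0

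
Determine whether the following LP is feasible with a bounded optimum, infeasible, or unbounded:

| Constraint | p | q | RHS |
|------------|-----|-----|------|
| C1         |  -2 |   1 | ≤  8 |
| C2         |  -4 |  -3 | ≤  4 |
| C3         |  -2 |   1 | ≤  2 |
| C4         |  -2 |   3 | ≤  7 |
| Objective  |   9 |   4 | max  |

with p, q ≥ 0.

Unbounded (objective can increase without bound)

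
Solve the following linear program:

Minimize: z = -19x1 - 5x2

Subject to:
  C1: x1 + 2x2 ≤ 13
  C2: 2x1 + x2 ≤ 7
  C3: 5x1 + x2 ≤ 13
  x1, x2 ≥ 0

Evaluate the objective at each vertex of the feasible region:
  z(0, 0) = 0
  z(2.6, 0) = -49.4
  z(2, 3) = -53  ←
  z(0.3333, 6.333) = -38
  z(0, 6.5) = -32.5
The minimum is at x1 = 2, x2 = 3.

x1 = 2, x2 = 3, z = -53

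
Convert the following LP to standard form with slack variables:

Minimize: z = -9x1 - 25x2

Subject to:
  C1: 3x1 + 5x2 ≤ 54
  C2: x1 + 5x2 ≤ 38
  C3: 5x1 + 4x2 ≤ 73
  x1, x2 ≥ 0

min z = -9x1 - 25x2

s.t.
  3x1 + 5x2 + s1 = 54
  x1 + 5x2 + s2 = 38
  5x1 + 4x2 + s3 = 73
  x1, x2, s1, s2, s3 ≥ 0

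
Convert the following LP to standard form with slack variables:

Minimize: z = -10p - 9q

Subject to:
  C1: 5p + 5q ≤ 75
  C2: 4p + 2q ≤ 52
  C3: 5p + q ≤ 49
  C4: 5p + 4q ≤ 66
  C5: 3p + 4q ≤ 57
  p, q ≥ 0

min z = -10p - 9q

s.t.
  5p + 5q + s1 = 75
  4p + 2q + s2 = 52
  5p + q + s3 = 49
  5p + 4q + s4 = 66
  3p + 4q + s5 = 57
  p, q, s1, s2, s3, s4, s5 ≥ 0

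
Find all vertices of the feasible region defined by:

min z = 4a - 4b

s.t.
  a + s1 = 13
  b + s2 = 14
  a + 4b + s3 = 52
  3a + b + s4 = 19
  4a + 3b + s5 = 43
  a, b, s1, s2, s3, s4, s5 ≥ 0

(0, 0), (6.333, 0), (2.8, 10.6), (1.231, 12.69), (0, 13)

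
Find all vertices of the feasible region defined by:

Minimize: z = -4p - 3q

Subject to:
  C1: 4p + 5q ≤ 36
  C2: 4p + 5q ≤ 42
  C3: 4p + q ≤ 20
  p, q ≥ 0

(0, 0), (5, 0), (4, 4), (0, 7.2)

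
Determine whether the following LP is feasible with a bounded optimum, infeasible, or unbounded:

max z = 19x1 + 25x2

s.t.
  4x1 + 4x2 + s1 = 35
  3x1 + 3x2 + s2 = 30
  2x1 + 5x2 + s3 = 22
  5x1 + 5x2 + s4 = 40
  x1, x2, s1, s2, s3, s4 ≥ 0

Feasible with a bounded optimal solution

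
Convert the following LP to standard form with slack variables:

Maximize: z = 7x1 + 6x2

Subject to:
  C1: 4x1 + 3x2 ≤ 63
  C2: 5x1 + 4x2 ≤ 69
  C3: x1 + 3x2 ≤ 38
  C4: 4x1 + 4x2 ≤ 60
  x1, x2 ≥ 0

max z = 7x1 + 6x2

s.t.
  4x1 + 3x2 + s1 = 63
  5x1 + 4x2 + s2 = 69
  x1 + 3x2 + s3 = 38
  4x1 + 4x2 + s4 = 60
  x1, x2, s1, s2, s3, s4 ≥ 0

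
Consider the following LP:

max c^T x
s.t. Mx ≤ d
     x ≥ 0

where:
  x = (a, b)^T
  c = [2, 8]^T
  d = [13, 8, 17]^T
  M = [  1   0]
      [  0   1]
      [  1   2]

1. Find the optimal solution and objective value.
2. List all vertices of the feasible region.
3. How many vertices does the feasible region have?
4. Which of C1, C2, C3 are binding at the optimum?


1. a = 1, b = 8, z = 66
2. (0, 0), (13, 0), (13, 2), (1, 8), (0, 8)
3. 5
4. C2, C3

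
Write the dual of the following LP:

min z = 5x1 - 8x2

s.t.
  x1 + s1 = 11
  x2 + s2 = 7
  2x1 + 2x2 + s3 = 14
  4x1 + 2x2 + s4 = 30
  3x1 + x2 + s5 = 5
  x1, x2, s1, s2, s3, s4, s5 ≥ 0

Primal min cᵀx s.t. Ax ≤ b, x ≥ 0  →  Dual max −bᵀy s.t. Aᵀy ≥ −c, y ≥ 0.

Maximize: z = -11y1 - 7y2 - 14y3 - 30y4 - 5y5

Subject to:
  y1 + 2y3 + 4y4 + 3y5 ≥ -5
  y2 + 2y3 + 2y4 + y5 ≥ 8
  y1, y2, y3, y4, y5 ≥ 0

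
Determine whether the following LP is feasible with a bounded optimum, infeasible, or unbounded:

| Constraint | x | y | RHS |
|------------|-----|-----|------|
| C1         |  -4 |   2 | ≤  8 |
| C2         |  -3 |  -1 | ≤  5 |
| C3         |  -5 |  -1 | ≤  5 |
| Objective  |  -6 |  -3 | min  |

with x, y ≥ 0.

Unbounded (objective can decrease without bound)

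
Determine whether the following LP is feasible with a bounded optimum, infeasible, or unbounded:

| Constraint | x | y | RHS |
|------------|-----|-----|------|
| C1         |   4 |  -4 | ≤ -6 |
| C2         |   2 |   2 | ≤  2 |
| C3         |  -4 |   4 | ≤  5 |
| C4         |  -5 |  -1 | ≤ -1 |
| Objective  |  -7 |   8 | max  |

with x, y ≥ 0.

Infeasible (no feasible solution exists)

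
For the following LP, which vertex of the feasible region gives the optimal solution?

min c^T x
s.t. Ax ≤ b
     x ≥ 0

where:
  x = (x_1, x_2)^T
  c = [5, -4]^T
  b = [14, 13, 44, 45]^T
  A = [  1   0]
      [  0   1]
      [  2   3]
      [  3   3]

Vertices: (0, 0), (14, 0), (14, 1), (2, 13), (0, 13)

Evaluate the objective at each vertex of the feasible region:
  z(0, 0) = 0
  z(14, 0) = 70
  z(14, 1) = 66
  z(2, 13) = -42
  z(0, 13) = -52  ←
The minimum is at x_1 = 0, x_2 = 13.

(0, 13)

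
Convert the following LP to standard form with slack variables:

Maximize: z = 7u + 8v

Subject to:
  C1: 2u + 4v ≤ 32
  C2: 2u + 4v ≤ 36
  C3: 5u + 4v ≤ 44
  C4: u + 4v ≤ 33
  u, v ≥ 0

max z = 7u + 8v

s.t.
  2u + 4v + s1 = 32
  2u + 4v + s2 = 36
  5u + 4v + s3 = 44
  u + 4v + s4 = 33
  u, v, s1, s2, s3, s4 ≥ 0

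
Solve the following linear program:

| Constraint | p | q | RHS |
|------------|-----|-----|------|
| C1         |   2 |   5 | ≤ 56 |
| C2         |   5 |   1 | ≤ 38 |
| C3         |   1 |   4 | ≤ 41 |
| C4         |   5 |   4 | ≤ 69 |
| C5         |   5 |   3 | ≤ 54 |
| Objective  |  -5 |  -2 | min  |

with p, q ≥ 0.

Evaluate the objective at each vertex of the feasible region:
  z(0, 0) = 0
  z(7.6, 0) = -38
  z(6, 8) = -46  ←
  z(5.471, 8.882) = -45.12
  z(0, 10.25) = -20.5
The minimum is at p = 6, q = 8.

p = 6, q = 8, z = -46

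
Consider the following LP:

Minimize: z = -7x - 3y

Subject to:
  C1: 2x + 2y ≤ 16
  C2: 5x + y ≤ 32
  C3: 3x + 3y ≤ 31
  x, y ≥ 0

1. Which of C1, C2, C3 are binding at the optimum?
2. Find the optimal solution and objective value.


1. C1, C2
2. x = 6, y = 2, z = -48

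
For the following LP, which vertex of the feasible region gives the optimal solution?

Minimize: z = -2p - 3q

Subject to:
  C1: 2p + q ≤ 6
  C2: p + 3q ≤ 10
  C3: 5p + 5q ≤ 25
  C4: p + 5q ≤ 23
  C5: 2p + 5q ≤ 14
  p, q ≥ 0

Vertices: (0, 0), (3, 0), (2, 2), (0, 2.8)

Evaluate the objective at each vertex of the feasible region:
  z(0, 0) = 0
  z(3, 0) = -6
  z(2, 2) = -10  ←
  z(0, 2.8) = -8.4
The minimum is at p = 2, q = 2.

(2, 2)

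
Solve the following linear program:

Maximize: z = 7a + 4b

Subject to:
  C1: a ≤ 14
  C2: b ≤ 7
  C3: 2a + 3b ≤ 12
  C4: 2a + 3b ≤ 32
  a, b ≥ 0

Evaluate the objective at each vertex of the feasible region:
  z(0, 0) = 0
  z(6, 0) = 42  ←
  z(0, 4) = 16
The maximum is at a = 6, b = 0.

a = 6, b = 0, z = 42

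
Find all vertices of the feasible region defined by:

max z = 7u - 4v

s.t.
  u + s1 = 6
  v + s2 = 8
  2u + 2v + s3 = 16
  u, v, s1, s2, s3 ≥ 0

(0, 0), (6, 0), (6, 2), (0, 8)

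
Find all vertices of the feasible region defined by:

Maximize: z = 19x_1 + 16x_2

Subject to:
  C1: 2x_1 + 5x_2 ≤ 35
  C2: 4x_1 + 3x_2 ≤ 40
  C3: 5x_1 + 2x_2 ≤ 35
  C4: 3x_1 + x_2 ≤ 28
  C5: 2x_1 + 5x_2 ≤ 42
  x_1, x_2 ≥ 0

(0, 0), (7, 0), (5, 5), (0, 7)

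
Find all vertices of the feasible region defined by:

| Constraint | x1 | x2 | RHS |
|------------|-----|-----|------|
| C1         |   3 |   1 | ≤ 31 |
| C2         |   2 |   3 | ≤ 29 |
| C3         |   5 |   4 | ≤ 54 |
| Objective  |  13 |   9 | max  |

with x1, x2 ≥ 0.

(0, 0), (10.33, 0), (10, 1), (6.571, 5.286), (0, 9.667)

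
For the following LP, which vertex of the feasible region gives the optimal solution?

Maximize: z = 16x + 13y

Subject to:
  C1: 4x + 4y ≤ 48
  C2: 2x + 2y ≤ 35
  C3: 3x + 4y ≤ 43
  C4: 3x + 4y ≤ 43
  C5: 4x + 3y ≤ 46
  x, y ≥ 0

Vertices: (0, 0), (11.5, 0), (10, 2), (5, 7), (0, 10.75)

Evaluate the objective at each vertex of the feasible region:
  z(0, 0) = 0
  z(11.5, 0) = 184
  z(10, 2) = 186  ←
  z(5, 7) = 171
  z(0, 10.75) = 139.8
The maximum is at x = 10, y = 2.

(10, 2)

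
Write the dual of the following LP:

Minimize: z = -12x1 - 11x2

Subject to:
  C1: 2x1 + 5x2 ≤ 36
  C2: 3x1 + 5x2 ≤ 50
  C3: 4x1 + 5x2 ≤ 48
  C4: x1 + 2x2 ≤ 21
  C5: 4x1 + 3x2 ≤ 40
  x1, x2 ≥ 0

Primal min cᵀx s.t. Ax ≤ b, x ≥ 0  →  Dual max −bᵀy s.t. Aᵀy ≥ −c, y ≥ 0.

Maximize: z = -36y1 - 50y2 - 48y3 - 21y4 - 40y5

Subject to:
  2y1 + 3y2 + 4y3 + y4 + 4y5 ≥ 12
  5y1 + 5y2 + 5y3 + 2y4 + 3y5 ≥ 11
  y1, y2, y3, y4, y5 ≥ 0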